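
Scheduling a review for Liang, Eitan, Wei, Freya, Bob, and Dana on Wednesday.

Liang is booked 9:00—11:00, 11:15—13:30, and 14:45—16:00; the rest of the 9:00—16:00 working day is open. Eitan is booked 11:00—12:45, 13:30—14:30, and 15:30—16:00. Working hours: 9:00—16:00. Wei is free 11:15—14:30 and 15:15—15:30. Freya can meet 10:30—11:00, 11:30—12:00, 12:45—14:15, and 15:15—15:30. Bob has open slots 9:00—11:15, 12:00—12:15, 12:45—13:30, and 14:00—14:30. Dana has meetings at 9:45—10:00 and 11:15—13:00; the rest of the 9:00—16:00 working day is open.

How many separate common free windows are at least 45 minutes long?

Liang free within 09:00–16:00: 11:00–11:15, 13:30–14:45.
Eitan free within 09:00–16:00: 09:00–11:00, 12:45–13:30, 14:30–15:30.
Dana free within 09:00–16:00: 09:00–09:45, 10:00–11:15, 13:00–16:00.
Liang ∩ Eitan: 14:30–14:45.
Liang ∩ Eitan ∩ Wei: (none).
Liang ∩ Eitan ∩ Wei ∩ Freya: (none).
Liang ∩ Eitan ∩ Wei ∩ Freya ∩ Bob: (none).
Liang ∩ Eitan ∩ Wei ∩ Freya ∩ Bob ∩ Dana: (none).
Windows ≥ 45 min: (none).
That's 0 windows.

0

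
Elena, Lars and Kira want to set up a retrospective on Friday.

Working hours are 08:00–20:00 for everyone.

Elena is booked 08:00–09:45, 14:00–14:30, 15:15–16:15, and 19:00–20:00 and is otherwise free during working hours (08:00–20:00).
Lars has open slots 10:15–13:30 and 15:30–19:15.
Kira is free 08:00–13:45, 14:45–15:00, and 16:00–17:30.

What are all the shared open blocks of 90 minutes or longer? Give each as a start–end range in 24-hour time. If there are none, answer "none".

Elena free within 08:00–20:00: 09:45–14:00, 14:30–15:15, 16:15–19:00.
Elena ∩ Lars: 10:15–13:30, 16:15–19:00.
Elena ∩ Lars ∩ Kira: 10:15–13:30, 16:15–17:30.
Windows ≥ 90 min: 10:15–13:30.

10:15–13:30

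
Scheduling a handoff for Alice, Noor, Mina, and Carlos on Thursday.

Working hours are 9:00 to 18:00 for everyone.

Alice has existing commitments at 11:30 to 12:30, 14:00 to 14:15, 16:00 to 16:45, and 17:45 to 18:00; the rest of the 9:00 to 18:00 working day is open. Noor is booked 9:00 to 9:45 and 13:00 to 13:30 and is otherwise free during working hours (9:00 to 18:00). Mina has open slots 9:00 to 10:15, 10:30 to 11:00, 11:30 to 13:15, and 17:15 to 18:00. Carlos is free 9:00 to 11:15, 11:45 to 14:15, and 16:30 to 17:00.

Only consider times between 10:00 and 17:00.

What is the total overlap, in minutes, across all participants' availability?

75 minutes

Alice free within 09:00–18:00: 09:00–11:30, 12:30–14:00, 14:15–16:00, 16:45–17:45.
Noor free within 09:00–18:00: 09:45–13:00, 13:30–18:00.
Alice ∩ Noor: 09:45–11:30, 12:30–13:00, 13:30–14:00, 14:15–16:00, 16:45–17:45.
Alice ∩ Noor ∩ Mina: 09:45–10:15, 10:30–11:00, 12:30–13:00, 17:15–17:45.
Alice ∩ Noor ∩ Mina ∩ Carlos: 09:45–10:15, 10:30–11:00, 12:30–13:00.
Restricted to 10:00–17:00: 10:00–10:15, 10:30–11:00, 12:30–13:00.
Total common minutes: 15 + 30 + 30 = 75.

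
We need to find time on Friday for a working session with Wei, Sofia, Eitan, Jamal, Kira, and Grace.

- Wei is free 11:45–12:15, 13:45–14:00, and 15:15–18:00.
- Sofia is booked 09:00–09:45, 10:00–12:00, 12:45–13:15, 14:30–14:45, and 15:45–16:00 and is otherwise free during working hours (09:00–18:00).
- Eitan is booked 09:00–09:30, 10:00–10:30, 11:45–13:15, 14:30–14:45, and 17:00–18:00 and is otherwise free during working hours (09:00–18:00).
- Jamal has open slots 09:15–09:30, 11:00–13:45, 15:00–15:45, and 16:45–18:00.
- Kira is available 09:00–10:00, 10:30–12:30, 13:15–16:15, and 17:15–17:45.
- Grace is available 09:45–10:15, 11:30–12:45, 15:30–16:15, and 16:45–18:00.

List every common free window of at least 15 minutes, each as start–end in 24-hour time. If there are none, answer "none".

Sofia free within 09:00–18:00: 09:45–10:00, 12:00–12:45, 13:15–14:30, 14:45–15:45, 16:00–18:00.
Eitan free within 09:00–18:00: 09:30–10:00, 10:30–11:45, 13:15–14:30, 14:45–17:00.
Wei ∩ Sofia: 12:00–12:15, 13:45–14:00, 15:15–15:45, 16:00–18:00.
Wei ∩ Sofia ∩ Eitan: 13:45–14:00, 15:15–15:45, 16:00–17:00.
Wei ∩ Sofia ∩ Eitan ∩ Jamal: 15:15–15:45, 16:45–17:00.
Wei ∩ Sofia ∩ Eitan ∩ Jamal ∩ Kira: 15:15–15:45.
Wei ∩ Sofia ∩ Eitan ∩ Jamal ∩ Kira ∩ Grace: 15:30–15:45.
Windows ≥ 15 min: 15:30–15:45.

15:30–15:45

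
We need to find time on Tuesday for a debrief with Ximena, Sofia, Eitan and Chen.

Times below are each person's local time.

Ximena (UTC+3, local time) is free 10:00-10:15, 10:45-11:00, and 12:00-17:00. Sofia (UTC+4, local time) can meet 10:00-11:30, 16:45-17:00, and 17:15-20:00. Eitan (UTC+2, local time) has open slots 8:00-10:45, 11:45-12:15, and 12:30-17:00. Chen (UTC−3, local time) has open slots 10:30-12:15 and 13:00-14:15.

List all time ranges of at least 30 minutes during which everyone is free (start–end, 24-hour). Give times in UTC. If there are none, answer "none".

13:30–14:00

Ximena → UTC: 07:00–07:15, 07:45–08:00, 09:00–14:00.
Sofia → UTC: 06:00–07:30, 12:45–13:00, 13:15–16:00.
Eitan → UTC: 06:00–08:45, 09:45–10:15, 10:30–15:00.
Chen → UTC: 13:30–15:15, 16:00–17:15.
Ximena ∩ Sofia: 07:00–07:15, 12:45–13:00, 13:15–14:00.
Ximena ∩ Sofia ∩ Eitan: 07:00–07:15, 12:45–13:00, 13:15–14:00.
Ximena ∩ Sofia ∩ Eitan ∩ Chen: 13:30–14:00.
Windows ≥ 30 min: 13:30–14:00.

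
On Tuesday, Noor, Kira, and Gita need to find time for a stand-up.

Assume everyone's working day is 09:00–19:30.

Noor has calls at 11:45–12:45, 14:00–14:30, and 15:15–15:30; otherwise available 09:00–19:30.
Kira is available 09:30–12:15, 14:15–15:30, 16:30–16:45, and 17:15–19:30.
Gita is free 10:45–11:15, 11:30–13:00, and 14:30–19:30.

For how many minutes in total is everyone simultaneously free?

Noor free within 09:00–19:30: 09:00–11:45, 12:45–14:00, 14:30–15:15, 15:30–19:30.
Noor ∩ Kira: 09:30–11:45, 14:30–15:15, 16:30–16:45, 17:15–19:30.
Noor ∩ Kira ∩ Gita: 10:45–11:15, 11:30–11:45, 14:30–15:15, 16:30–16:45, 17:15–19:30.
Total common minutes: 30 + 15 + 45 + 15 + 135 = 240.

240 minutes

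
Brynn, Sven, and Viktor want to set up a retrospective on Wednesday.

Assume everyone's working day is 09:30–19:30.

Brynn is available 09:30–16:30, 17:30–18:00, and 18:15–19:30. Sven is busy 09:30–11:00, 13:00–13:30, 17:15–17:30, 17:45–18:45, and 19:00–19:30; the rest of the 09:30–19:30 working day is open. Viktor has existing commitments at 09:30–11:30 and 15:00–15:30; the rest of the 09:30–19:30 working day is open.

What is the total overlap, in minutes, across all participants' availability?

Sven free within 09:30–19:30: 11:00–13:00, 13:30–17:15, 17:30–17:45, 18:45–19:00.
Viktor free within 09:30–19:30: 11:30–15:00, 15:30–19:30.
Brynn ∩ Sven: 11:00–13:00, 13:30–16:30, 17:30–17:45, 18:45–19:00.
Brynn ∩ Sven ∩ Viktor: 11:30–13:00, 13:30–15:00, 15:30–16:30, 17:30–17:45, 18:45–19:00.
Total common minutes: 90 + 90 + 60 + 15 + 15 = 270.

270 minutes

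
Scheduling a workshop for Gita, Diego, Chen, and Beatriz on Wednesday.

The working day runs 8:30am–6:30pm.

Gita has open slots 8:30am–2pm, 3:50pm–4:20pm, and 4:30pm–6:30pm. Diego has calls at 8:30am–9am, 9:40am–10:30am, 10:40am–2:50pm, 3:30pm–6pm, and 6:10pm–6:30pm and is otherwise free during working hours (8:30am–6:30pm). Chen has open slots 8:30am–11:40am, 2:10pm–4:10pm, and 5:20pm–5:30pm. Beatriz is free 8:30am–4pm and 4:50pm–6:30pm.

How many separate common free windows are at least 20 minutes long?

Diego free within 08:30–18:30: 09:00–09:40, 10:30–10:40, 14:50–15:30, 18:00–18:10.
Gita ∩ Diego: 09:00–09:40, 10:30–10:40, 18:00–18:10.
Gita ∩ Diego ∩ Chen: 09:00–09:40, 10:30–10:40.
Gita ∩ Diego ∩ Chen ∩ Beatriz: 09:00–09:40, 10:30–10:40.
Windows ≥ 20 min: 09:00–09:40.
That's 1 window.

1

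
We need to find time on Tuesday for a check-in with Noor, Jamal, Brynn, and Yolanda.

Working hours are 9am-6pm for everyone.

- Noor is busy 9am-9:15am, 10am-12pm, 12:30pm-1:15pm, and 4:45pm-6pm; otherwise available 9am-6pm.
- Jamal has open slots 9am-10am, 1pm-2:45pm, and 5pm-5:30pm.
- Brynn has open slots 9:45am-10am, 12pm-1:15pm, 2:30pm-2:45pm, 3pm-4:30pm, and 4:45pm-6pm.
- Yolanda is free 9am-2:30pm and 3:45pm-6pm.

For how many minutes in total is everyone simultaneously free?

Noor free within 09:00–18:00: 09:15–10:00, 12:00–12:30, 13:15–16:45.
Noor ∩ Jamal: 09:15–10:00, 13:15–14:45.
Noor ∩ Jamal ∩ Brynn: 09:45–10:00, 14:30–14:45.
Noor ∩ Jamal ∩ Brynn ∩ Yolanda: 09:45–10:00.
Total common minutes: 15.

15 minutes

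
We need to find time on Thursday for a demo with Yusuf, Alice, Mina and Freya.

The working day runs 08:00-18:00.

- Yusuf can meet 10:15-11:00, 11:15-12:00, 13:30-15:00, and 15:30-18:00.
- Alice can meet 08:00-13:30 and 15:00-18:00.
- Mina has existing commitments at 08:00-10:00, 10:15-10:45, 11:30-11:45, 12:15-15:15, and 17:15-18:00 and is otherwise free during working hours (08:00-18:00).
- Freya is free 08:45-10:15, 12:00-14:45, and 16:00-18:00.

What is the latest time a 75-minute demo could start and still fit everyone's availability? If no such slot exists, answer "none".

Mina free within 08:00–18:00: 10:00–10:15, 10:45–11:30, 11:45–12:15, 15:15–17:15.
Yusuf ∩ Alice: 10:15–11:00, 11:15–12:00, 15:30–18:00.
Yusuf ∩ Alice ∩ Mina: 10:45–11:00, 11:15–11:30, 11:45–12:00, 15:30–17:15.
Yusuf ∩ Alice ∩ Mina ∩ Freya: 16:00–17:15.
Windows ≥ 75 min: 16:00–17:15.
Latest start in the last window 16:00–17:15 is 17:15 − 75 min = 16:00.

16:00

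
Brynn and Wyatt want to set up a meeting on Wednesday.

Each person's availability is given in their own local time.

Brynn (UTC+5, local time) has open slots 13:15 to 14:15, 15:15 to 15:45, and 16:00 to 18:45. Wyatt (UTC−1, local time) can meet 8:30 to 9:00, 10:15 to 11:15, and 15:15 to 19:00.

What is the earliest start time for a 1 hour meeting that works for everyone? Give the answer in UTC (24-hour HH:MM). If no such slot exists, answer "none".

11:15

Brynn → UTC: 08:15–09:15, 10:15–10:45, 11:00–13:45.
Wyatt → UTC: 09:30–10:00, 11:15–12:15, 16:15–20:00.
Brynn ∩ Wyatt: 11:15–12:15.
Windows ≥ 60 min: 11:15–12:15.
Earliest such window starts at 11:15.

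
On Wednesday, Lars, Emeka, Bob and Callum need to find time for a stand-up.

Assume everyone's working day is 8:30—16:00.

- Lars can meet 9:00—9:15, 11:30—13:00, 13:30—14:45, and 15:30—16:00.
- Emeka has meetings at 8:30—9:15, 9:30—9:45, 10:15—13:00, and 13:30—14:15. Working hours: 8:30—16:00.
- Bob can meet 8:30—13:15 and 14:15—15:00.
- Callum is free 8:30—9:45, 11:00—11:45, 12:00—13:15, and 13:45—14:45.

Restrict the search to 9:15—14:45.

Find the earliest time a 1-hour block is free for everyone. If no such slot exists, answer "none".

none

Emeka free within 08:30–16:00: 09:15–09:30, 09:45–10:15, 13:00–13:30, 14:15–16:00.
Lars ∩ Emeka: 14:15–14:45, 15:30–16:00.
Lars ∩ Emeka ∩ Bob: 14:15–14:45.
Lars ∩ Emeka ∩ Bob ∩ Callum: 14:15–14:45.
Restricted to 09:15–14:45: 14:15–14:45.
Windows ≥ 60 min: (none).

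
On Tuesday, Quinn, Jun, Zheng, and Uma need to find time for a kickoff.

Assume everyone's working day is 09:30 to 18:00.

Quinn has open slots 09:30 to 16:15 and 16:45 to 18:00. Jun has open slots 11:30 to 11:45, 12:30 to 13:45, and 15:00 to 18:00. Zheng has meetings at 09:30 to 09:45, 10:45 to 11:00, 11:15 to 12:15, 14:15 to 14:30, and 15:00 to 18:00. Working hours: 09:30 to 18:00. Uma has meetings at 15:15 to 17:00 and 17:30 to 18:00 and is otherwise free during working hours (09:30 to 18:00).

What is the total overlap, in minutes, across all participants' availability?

75 minutes

Zheng free within 09:30–18:00: 09:45–10:45, 11:00–11:15, 12:15–14:15, 14:30–15:00.
Uma free within 09:30–18:00: 09:30–15:15, 17:00–17:30.
Quinn ∩ Jun: 11:30–11:45, 12:30–13:45, 15:00–16:15, 16:45–18:00.
Quinn ∩ Jun ∩ Zheng: 12:30–13:45.
Quinn ∩ Jun ∩ Zheng ∩ Uma: 12:30–13:45.
Total common minutes: 75.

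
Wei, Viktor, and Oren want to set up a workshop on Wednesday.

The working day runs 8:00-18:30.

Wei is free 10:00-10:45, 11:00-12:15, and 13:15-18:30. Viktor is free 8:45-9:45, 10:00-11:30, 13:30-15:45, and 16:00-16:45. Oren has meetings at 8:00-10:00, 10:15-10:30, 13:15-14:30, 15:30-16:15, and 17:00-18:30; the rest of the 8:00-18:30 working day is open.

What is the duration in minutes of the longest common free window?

60 minutes

Oren free within 08:00–18:30: 10:00–10:15, 10:30–13:15, 14:30–15:30, 16:15–17:00.
Wei ∩ Viktor: 10:00–10:45, 11:00–11:30, 13:30–15:45, 16:00–16:45.
Wei ∩ Viktor ∩ Oren: 10:00–10:15, 10:30–10:45, 11:00–11:30, 14:30–15:30, 16:15–16:45.
Common window lengths: 15, 15, 30, 60, 30 min; longest is 60.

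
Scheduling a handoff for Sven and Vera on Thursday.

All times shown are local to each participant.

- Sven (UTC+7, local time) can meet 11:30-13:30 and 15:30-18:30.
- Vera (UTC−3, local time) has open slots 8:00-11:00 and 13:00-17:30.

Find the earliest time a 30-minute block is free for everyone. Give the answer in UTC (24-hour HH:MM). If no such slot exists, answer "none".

Sven → UTC: 04:30–06:30, 08:30–11:30.
Vera → UTC: 11:00–14:00, 16:00–20:30.
Sven ∩ Vera: 11:00–11:30.
Windows ≥ 30 min: 11:00–11:30.
Earliest such window starts at 11:00.

11:00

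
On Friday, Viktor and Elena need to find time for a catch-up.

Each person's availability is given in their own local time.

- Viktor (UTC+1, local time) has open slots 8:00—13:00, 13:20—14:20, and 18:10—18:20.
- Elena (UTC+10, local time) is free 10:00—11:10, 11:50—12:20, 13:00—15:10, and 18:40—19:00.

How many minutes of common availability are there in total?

Viktor → UTC: 07:00–12:00, 12:20–13:20, 17:10–17:20.
Elena → UTC: 00:00–01:10, 01:50–02:20, 03:00–05:10, 08:40–09:00.
Viktor ∩ Elena: 08:40–09:00.
Total common minutes: 20.

20 minutes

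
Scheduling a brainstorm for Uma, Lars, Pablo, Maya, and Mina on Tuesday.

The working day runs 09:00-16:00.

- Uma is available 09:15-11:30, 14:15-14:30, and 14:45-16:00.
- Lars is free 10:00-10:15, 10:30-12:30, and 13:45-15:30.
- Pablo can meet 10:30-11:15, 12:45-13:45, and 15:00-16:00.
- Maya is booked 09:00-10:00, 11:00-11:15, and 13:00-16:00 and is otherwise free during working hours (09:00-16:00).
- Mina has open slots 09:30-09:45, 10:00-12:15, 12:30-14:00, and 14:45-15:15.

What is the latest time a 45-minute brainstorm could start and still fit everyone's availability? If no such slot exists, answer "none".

none

Maya free within 09:00–16:00: 10:00–11:00, 11:15–13:00.
Uma ∩ Lars: 10:00–10:15, 10:30–11:30, 14:15–14:30, 14:45–15:30.
Uma ∩ Lars ∩ Pablo: 10:30–11:15, 15:00–15:30.
Uma ∩ Lars ∩ Pablo ∩ Maya: 10:30–11:00.
Uma ∩ Lars ∩ Pablo ∩ Maya ∩ Mina: 10:30–11:00.
Windows ≥ 45 min: (none).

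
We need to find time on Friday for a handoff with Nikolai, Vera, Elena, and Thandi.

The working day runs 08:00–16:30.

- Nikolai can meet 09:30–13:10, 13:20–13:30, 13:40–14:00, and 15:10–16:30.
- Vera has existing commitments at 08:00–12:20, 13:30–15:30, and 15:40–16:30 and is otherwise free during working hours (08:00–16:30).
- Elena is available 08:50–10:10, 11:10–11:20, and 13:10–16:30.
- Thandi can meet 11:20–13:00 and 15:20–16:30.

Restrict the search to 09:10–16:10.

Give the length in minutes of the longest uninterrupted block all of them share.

10 minutes

Vera free within 08:00–16:30: 12:20–13:30, 15:30–15:40.
Nikolai ∩ Vera: 12:20–13:10, 13:20–13:30, 15:30–15:40.
Nikolai ∩ Vera ∩ Elena: 13:20–13:30, 15:30–15:40.
Nikolai ∩ Vera ∩ Elena ∩ Thandi: 15:30–15:40.
Restricted to 09:10–16:10: 15:30–15:40.
Single common window of 10 minutes.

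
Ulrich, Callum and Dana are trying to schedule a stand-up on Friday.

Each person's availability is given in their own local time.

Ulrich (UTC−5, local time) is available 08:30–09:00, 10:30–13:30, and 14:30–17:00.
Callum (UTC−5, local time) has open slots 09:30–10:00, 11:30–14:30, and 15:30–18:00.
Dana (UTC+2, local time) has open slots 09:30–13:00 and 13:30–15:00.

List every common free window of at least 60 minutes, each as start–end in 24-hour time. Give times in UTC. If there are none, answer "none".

Ulrich → UTC: 13:30–14:00, 15:30–18:30, 19:30–22:00.
Callum → UTC: 14:30–15:00, 16:30–19:30, 20:30–23:00.
Dana → UTC: 07:30–11:00, 11:30–13:00.
Ulrich ∩ Callum: 16:30–18:30, 20:30–22:00.
Ulrich ∩ Callum ∩ Dana: (none).
Windows ≥ 60 min: (none).

none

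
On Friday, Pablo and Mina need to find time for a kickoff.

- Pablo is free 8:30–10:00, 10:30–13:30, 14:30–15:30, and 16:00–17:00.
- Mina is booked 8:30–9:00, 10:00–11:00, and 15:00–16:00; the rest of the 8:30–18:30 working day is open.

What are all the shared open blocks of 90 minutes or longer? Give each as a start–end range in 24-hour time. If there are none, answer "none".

11:00–13:30

Mina free within 08:30–18:30: 09:00–10:00, 11:00–15:00, 16:00–18:30.
Pablo ∩ Mina: 09:00–10:00, 11:00–13:30, 14:30–15:00, 16:00–17:00.
Windows ≥ 90 min: 11:00–13:30.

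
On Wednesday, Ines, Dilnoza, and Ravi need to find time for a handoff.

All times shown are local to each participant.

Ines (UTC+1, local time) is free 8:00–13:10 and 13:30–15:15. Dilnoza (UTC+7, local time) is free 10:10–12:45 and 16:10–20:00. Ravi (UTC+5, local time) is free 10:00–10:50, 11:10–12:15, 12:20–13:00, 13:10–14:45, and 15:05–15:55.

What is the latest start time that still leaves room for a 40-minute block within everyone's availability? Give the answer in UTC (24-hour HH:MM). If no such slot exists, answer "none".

Ines → UTC: 07:00–12:10, 12:30–14:15.
Dilnoza → UTC: 03:10–05:45, 09:10–13:00.
Ravi → UTC: 05:00–05:50, 06:10–07:15, 07:20–08:00, 08:10–09:45, 10:05–10:55.
Ines ∩ Dilnoza: 09:10–12:10, 12:30–13:00.
Ines ∩ Dilnoza ∩ Ravi: 09:10–09:45, 10:05–10:55.
Windows ≥ 40 min: 10:05–10:55.
Latest start in the last window 10:05–10:55 is 10:55 − 40 min = 10:15.

10:15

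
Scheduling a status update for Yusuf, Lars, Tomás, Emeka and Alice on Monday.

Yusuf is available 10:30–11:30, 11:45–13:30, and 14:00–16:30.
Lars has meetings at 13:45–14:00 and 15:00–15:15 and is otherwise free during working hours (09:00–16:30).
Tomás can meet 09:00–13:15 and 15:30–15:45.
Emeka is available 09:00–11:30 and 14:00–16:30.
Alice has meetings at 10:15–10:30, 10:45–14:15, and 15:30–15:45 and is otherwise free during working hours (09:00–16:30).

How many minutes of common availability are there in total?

15 minutes

Lars free within 09:00–16:30: 09:00–13:45, 14:00–15:00, 15:15–16:30.
Alice free within 09:00–16:30: 09:00–10:15, 10:30–10:45, 14:15–15:30, 15:45–16:30.
Yusuf ∩ Lars: 10:30–11:30, 11:45–13:30, 14:00–15:00, 15:15–16:30.
Yusuf ∩ Lars ∩ Tomás: 10:30–11:30, 11:45–13:15, 15:30–15:45.
Yusuf ∩ Lars ∩ Tomás ∩ Emeka: 10:30–11:30, 15:30–15:45.
Yusuf ∩ Lars ∩ Tomás ∩ Emeka ∩ Alice: 10:30–10:45.
Total common minutes: 15.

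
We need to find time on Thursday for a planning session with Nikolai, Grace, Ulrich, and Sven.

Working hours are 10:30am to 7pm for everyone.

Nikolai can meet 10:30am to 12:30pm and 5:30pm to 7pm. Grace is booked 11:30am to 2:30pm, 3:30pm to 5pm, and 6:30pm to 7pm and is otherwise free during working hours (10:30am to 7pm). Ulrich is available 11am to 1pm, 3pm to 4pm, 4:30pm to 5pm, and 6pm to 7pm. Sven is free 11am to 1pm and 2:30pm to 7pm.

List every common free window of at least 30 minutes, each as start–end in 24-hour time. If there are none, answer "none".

Grace free within 10:30–19:00: 10:30–11:30, 14:30–15:30, 17:00–18:30.
Nikolai ∩ Grace: 10:30–11:30, 17:30–18:30.
Nikolai ∩ Grace ∩ Ulrich: 11:00–11:30, 18:00–18:30.
Nikolai ∩ Grace ∩ Ulrich ∩ Sven: 11:00–11:30, 18:00–18:30.
Windows ≥ 30 min: 11:00–11:30, 18:00–18:30.

11:00–11:30, 18:00–18:30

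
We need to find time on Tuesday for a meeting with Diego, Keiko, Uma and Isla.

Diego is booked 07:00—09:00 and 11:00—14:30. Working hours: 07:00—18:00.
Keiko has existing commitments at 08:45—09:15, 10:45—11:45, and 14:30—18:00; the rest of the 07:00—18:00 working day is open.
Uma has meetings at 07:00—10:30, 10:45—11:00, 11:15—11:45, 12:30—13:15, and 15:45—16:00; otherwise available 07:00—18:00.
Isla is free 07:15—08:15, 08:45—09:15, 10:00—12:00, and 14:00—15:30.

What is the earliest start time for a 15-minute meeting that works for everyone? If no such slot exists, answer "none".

10:30

Diego free within 07:00–18:00: 09:00–11:00, 14:30–18:00.
Keiko free within 07:00–18:00: 07:00–08:45, 09:15–10:45, 11:45–14:30.
Uma free within 07:00–18:00: 10:30–10:45, 11:00–11:15, 11:45–12:30, 13:15–15:45, 16:00–18:00.
Diego ∩ Keiko: 09:15–10:45.
Diego ∩ Keiko ∩ Uma: 10:30–10:45.
Diego ∩ Keiko ∩ Uma ∩ Isla: 10:30–10:45.
Windows ≥ 15 min: 10:30–10:45.
Earliest such window starts at 10:30.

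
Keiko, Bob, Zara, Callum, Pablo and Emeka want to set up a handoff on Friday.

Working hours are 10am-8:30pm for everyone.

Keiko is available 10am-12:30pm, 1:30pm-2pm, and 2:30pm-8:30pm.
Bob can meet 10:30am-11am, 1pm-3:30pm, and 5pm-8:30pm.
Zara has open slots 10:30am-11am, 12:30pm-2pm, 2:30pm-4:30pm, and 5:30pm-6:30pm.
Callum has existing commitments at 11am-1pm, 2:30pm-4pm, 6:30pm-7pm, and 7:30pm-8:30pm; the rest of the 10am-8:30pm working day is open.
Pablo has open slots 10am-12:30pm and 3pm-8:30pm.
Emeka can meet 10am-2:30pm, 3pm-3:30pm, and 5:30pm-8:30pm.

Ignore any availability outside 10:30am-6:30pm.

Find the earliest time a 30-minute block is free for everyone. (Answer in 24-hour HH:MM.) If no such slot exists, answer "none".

10:30

Callum free within 10:00–20:30: 10:00–11:00, 13:00–14:30, 16:00–18:30, 19:00–19:30.
Keiko ∩ Bob: 10:30–11:00, 13:30–14:00, 14:30–15:30, 17:00–20:30.
Keiko ∩ Bob ∩ Zara: 10:30–11:00, 13:30–14:00, 14:30–15:30, 17:30–18:30.
Keiko ∩ Bob ∩ Zara ∩ Callum: 10:30–11:00, 13:30–14:00, 17:30–18:30.
Keiko ∩ Bob ∩ Zara ∩ Callum ∩ Pablo: 10:30–11:00, 17:30–18:30.
Keiko ∩ Bob ∩ Zara ∩ Callum ∩ Pablo ∩ Emeka: 10:30–11:00, 17:30–18:30.
Restricted to 10:30–18:30: 10:30–11:00, 17:30–18:30.
Windows ≥ 30 min: 10:30–11:00, 17:30–18:30.
Earliest such window starts at 10:30.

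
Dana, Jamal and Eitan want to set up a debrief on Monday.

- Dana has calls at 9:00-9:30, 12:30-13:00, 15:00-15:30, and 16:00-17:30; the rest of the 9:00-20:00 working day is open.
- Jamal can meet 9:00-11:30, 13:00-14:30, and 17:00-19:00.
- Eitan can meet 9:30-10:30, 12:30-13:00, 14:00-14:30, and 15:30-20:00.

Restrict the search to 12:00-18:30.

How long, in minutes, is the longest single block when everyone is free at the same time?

Dana free within 09:00–20:00: 09:30–12:30, 13:00–15:00, 15:30–16:00, 17:30–20:00.
Dana ∩ Jamal: 09:30–11:30, 13:00–14:30, 17:30–19:00.
Dana ∩ Jamal ∩ Eitan: 09:30–10:30, 14:00–14:30, 17:30–19:00.
Restricted to 12:00–18:30: 14:00–14:30, 17:30–18:30.
Common window lengths: 30, 60 min; longest is 60.

60 minutes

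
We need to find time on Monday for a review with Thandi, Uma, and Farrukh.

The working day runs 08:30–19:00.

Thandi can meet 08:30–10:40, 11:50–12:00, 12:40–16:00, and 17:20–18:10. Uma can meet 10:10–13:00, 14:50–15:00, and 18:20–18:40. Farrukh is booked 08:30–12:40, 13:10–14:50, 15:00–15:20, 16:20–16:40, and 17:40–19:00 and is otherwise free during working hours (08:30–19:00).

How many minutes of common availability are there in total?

Farrukh free within 08:30–19:00: 12:40–13:10, 14:50–15:00, 15:20–16:20, 16:40–17:40.
Thandi ∩ Uma: 10:10–10:40, 11:50–12:00, 12:40–13:00, 14:50–15:00.
Thandi ∩ Uma ∩ Farrukh: 12:40–13:00, 14:50–15:00.
Total common minutes: 20 + 10 = 30.

30 minutes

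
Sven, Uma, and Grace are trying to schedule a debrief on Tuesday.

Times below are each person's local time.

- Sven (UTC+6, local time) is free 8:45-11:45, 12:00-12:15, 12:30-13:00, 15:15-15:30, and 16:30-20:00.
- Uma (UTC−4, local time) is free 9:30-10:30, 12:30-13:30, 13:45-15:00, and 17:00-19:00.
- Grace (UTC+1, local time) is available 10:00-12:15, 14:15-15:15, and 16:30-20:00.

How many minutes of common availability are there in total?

30 minutes

Sven → UTC: 02:45–05:45, 06:00–06:15, 06:30–07:00, 09:15–09:30, 10:30–14:00.
Uma → UTC: 13:30–14:30, 16:30–17:30, 17:45–19:00, 21:00–23:00.
Grace → UTC: 09:00–11:15, 13:15–14:15, 15:30–19:00.
Sven ∩ Uma: 13:30–14:00.
Sven ∩ Uma ∩ Grace: 13:30–14:00.
Total common minutes: 30.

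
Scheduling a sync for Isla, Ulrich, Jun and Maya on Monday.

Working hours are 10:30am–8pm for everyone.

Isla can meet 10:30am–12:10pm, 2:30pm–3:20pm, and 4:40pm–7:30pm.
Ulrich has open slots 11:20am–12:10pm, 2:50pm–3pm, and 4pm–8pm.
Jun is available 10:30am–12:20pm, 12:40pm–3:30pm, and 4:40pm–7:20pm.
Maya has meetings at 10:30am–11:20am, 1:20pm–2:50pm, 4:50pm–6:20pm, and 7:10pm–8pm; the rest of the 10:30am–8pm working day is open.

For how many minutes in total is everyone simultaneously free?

Maya free within 10:30–20:00: 11:20–13:20, 14:50–16:50, 18:20–19:10.
Isla ∩ Ulrich: 11:20–12:10, 14:50–15:00, 16:40–19:30.
Isla ∩ Ulrich ∩ Jun: 11:20–12:10, 14:50–15:00, 16:40–19:20.
Isla ∩ Ulrich ∩ Jun ∩ Maya: 11:20–12:10, 14:50–15:00, 16:40–16:50, 18:20–19:10.
Total common minutes: 50 + 10 + 10 + 50 = 120.

120 minutes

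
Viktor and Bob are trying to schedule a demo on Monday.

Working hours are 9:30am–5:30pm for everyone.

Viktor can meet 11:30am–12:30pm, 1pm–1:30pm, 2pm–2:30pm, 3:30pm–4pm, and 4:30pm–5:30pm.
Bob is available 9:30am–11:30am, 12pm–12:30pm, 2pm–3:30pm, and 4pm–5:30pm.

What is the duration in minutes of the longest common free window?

Viktor ∩ Bob: 12:00–12:30, 14:00–14:30, 16:30–17:30.
Common window lengths: 30, 30, 60 min; longest is 60.

60 minutes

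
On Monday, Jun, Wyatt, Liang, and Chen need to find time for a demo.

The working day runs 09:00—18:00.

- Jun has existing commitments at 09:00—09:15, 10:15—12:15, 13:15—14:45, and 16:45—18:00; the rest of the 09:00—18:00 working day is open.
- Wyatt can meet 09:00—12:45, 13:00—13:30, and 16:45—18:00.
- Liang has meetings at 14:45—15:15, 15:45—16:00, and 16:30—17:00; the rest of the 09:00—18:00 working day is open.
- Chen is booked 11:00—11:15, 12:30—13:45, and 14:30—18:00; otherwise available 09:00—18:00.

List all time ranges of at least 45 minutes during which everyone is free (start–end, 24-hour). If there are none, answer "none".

09:15–10:15

Jun free within 09:00–18:00: 09:15–10:15, 12:15–13:15, 14:45–16:45.
Liang free within 09:00–18:00: 09:00–14:45, 15:15–15:45, 16:00–16:30, 17:00–18:00.
Chen free within 09:00–18:00: 09:00–11:00, 11:15–12:30, 13:45–14:30.
Jun ∩ Wyatt: 09:15–10:15, 12:15–12:45, 13:00–13:15.
Jun ∩ Wyatt ∩ Liang: 09:15–10:15, 12:15–12:45, 13:00–13:15.
Jun ∩ Wyatt ∩ Liang ∩ Chen: 09:15–10:15, 12:15–12:30.
Windows ≥ 45 min: 09:15–10:15.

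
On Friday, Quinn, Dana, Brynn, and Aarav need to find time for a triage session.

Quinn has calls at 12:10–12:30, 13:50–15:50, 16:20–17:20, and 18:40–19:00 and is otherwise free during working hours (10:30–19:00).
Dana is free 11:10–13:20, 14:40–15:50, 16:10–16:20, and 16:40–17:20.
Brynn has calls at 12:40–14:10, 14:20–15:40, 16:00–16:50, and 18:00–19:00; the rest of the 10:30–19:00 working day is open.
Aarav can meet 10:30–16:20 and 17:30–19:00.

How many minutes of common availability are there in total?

Quinn free within 10:30–19:00: 10:30–12:10, 12:30–13:50, 15:50–16:20, 17:20–18:40.
Brynn free within 10:30–19:00: 10:30–12:40, 14:10–14:20, 15:40–16:00, 16:50–18:00.
Quinn ∩ Dana: 11:10–12:10, 12:30–13:20, 16:10–16:20.
Quinn ∩ Dana ∩ Brynn: 11:10–12:10, 12:30–12:40.
Quinn ∩ Dana ∩ Brynn ∩ Aarav: 11:10–12:10, 12:30–12:40.
Total common minutes: 60 + 10 = 70.

70 minutes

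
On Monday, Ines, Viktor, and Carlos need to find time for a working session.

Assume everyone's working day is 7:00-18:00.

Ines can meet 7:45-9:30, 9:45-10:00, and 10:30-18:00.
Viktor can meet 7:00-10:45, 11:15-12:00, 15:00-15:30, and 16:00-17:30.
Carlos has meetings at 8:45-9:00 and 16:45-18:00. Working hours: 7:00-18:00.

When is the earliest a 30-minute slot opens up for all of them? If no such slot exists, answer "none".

07:45

Carlos free within 07:00–18:00: 07:00–08:45, 09:00–16:45.
Ines ∩ Viktor: 07:45–09:30, 09:45–10:00, 10:30–10:45, 11:15–12:00, 15:00–15:30, 16:00–17:30.
Ines ∩ Viktor ∩ Carlos: 07:45–08:45, 09:00–09:30, 09:45–10:00, 10:30–10:45, 11:15–12:00, 15:00–15:30, 16:00–16:45.
Windows ≥ 30 min: 07:45–08:45, 09:00–09:30, 11:15–12:00, 15:00–15:30, 16:00–16:45.
Earliest such window starts at 07:45.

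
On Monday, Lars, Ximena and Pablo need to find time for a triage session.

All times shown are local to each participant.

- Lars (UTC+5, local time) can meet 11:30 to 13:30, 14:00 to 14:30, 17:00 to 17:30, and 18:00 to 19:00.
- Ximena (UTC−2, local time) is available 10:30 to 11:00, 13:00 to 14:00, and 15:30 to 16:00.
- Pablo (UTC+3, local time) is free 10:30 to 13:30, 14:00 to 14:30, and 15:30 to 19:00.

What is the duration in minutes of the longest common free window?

0 minutes

Lars → UTC: 06:30–08:30, 09:00–09:30, 12:00–12:30, 13:00–14:00.
Ximena → UTC: 12:30–13:00, 15:00–16:00, 17:30–18:00.
Pablo → UTC: 07:30–10:30, 11:00–11:30, 12:30–16:00.
Lars ∩ Ximena: (none).
Lars ∩ Ximena ∩ Pablo: (none).
No common window.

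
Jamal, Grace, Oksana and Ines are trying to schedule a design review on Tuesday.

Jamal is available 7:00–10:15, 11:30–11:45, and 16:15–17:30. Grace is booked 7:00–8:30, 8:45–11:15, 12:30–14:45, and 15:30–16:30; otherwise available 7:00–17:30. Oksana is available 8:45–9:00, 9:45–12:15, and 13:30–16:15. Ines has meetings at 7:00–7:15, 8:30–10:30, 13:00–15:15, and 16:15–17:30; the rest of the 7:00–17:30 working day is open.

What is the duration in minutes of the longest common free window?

Grace free within 07:00–17:30: 08:30–08:45, 11:15–12:30, 14:45–15:30, 16:30–17:30.
Ines free within 07:00–17:30: 07:15–08:30, 10:30–13:00, 15:15–16:15.
Jamal ∩ Grace: 08:30–08:45, 11:30–11:45, 16:30–17:30.
Jamal ∩ Grace ∩ Oksana: 11:30–11:45.
Jamal ∩ Grace ∩ Oksana ∩ Ines: 11:30–11:45.
Single common window of 15 minutes.

15 minutes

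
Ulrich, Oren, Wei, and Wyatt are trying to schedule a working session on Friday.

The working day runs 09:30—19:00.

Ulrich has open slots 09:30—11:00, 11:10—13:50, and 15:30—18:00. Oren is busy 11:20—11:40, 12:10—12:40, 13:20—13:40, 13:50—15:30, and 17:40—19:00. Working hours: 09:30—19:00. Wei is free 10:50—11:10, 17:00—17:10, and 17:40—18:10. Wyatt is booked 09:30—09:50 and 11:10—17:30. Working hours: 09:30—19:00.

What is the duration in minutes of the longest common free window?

10 minutes

Oren free within 09:30–19:00: 09:30–11:20, 11:40–12:10, 12:40–13:20, 13:40–13:50, 15:30–17:40.
Wyatt free within 09:30–19:00: 09:50–11:10, 17:30–19:00.
Ulrich ∩ Oren: 09:30–11:00, 11:10–11:20, 11:40–12:10, 12:40–13:20, 13:40–13:50, 15:30–17:40.
Ulrich ∩ Oren ∩ Wei: 10:50–11:00, 17:00–17:10.
Ulrich ∩ Oren ∩ Wei ∩ Wyatt: 10:50–11:00.
Single common window of 10 minutes.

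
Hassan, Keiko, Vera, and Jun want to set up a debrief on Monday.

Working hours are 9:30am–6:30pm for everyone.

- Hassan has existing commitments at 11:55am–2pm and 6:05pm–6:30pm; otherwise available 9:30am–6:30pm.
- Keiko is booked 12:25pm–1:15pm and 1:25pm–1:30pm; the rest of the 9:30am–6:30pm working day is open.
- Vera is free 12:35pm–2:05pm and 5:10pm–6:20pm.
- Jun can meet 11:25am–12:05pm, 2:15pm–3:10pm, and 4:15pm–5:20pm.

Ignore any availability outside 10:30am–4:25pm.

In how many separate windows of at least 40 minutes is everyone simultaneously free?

0

Hassan free within 09:30–18:30: 09:30–11:55, 14:00–18:05.
Keiko free within 09:30–18:30: 09:30–12:25, 13:15–13:25, 13:30–18:30.
Hassan ∩ Keiko: 09:30–11:55, 14:00–18:05.
Hassan ∩ Keiko ∩ Vera: 14:00–14:05, 17:10–18:05.
Hassan ∩ Keiko ∩ Vera ∩ Jun: 17:10–17:20.
Restricted to 10:30–16:25: (none).
Windows ≥ 40 min: (none).
That's 0 windows.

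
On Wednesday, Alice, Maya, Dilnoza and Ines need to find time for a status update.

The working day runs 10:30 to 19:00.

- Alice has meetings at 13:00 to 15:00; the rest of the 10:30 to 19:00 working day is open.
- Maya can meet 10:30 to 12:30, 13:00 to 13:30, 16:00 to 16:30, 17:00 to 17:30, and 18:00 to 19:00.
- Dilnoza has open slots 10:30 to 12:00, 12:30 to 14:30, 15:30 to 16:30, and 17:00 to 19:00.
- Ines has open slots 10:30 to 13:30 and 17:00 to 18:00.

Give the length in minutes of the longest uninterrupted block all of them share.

90 minutes

Alice free within 10:30–19:00: 10:30–13:00, 15:00–19:00.
Alice ∩ Maya: 10:30–12:30, 16:00–16:30, 17:00–17:30, 18:00–19:00.
Alice ∩ Maya ∩ Dilnoza: 10:30–12:00, 16:00–16:30, 17:00–17:30, 18:00–19:00.
Alice ∩ Maya ∩ Dilnoza ∩ Ines: 10:30–12:00, 17:00–17:30.
Common window lengths: 90, 30 min; longest is 90.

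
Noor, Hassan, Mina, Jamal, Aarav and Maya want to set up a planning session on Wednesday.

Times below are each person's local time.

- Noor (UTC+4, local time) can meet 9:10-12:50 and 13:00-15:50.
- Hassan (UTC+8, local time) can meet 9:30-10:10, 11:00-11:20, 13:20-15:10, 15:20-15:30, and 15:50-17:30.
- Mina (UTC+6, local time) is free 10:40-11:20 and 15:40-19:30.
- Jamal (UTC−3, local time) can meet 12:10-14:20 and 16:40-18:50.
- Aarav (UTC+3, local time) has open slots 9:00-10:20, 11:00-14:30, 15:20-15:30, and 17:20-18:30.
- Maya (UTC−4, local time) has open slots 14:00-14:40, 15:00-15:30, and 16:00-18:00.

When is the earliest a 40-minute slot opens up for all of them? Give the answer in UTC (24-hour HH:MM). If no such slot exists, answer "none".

none

Noor → UTC: 05:10–08:50, 09:00–11:50.
Hassan → UTC: 01:30–02:10, 03:00–03:20, 05:20–07:10, 07:20–07:30, 07:50–09:30.
Mina → UTC: 04:40–05:20, 09:40–13:30.
Jamal → UTC: 15:10–17:20, 19:40–21:50.
Aarav → UTC: 06:00–07:20, 08:00–11:30, 12:20–12:30, 14:20–15:30.
Maya → UTC: 18:00–18:40, 19:00–19:30, 20:00–22:00.
Noor ∩ Hassan: 05:20–07:10, 07:20–07:30, 07:50–08:50, 09:00–09:30.
Noor ∩ Hassan ∩ Mina: (none).
Noor ∩ Hassan ∩ Mina ∩ Jamal: (none).
Noor ∩ Hassan ∩ Mina ∩ Jamal ∩ Aarav: (none).
Noor ∩ Hassan ∩ Mina ∩ Jamal ∩ Aarav ∩ Maya: (none).
Windows ≥ 40 min: (none).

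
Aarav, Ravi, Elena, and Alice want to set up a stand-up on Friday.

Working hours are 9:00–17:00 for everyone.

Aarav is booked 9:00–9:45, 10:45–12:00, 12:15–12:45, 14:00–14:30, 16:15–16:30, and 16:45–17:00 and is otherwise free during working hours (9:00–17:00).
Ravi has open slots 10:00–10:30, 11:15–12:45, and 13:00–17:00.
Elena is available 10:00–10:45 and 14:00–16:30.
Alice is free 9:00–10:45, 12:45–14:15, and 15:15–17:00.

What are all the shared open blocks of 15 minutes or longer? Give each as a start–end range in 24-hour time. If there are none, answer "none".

Aarav free within 09:00–17:00: 09:45–10:45, 12:00–12:15, 12:45–14:00, 14:30–16:15, 16:30–16:45.
Aarav ∩ Ravi: 10:00–10:30, 12:00–12:15, 13:00–14:00, 14:30–16:15, 16:30–16:45.
Aarav ∩ Ravi ∩ Elena: 10:00–10:30, 14:30–16:15.
Aarav ∩ Ravi ∩ Elena ∩ Alice: 10:00–10:30, 15:15–16:15.
Windows ≥ 15 min: 10:00–10:30, 15:15–16:15.

10:00–10:30, 15:15–16:15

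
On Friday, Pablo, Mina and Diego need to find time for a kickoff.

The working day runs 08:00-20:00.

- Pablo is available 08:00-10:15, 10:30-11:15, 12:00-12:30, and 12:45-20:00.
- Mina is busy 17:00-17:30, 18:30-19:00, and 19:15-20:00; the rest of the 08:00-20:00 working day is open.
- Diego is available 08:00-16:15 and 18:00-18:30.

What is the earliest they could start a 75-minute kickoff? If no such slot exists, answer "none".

08:00

Mina free within 08:00–20:00: 08:00–17:00, 17:30–18:30, 19:00–19:15.
Pablo ∩ Mina: 08:00–10:15, 10:30–11:15, 12:00–12:30, 12:45–17:00, 17:30–18:30, 19:00–19:15.
Pablo ∩ Mina ∩ Diego: 08:00–10:15, 10:30–11:15, 12:00–12:30, 12:45–16:15, 18:00–18:30.
Windows ≥ 75 min: 08:00–10:15, 12:45–16:15.
Earliest such window starts at 08:00.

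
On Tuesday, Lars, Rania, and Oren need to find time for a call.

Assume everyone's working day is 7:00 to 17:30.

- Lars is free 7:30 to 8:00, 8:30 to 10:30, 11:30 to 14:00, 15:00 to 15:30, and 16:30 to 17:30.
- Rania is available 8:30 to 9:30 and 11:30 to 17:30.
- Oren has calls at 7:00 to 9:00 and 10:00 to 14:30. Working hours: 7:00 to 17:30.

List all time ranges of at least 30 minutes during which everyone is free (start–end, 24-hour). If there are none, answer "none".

Oren free within 07:00–17:30: 09:00–10:00, 14:30–17:30.
Lars ∩ Rania: 08:30–09:30, 11:30–14:00, 15:00–15:30, 16:30–17:30.
Lars ∩ Rania ∩ Oren: 09:00–09:30, 15:00–15:30, 16:30–17:30.
Windows ≥ 30 min: 09:00–09:30, 15:00–15:30, 16:30–17:30.

09:00–09:30, 15:00–15:30, 16:30–17:30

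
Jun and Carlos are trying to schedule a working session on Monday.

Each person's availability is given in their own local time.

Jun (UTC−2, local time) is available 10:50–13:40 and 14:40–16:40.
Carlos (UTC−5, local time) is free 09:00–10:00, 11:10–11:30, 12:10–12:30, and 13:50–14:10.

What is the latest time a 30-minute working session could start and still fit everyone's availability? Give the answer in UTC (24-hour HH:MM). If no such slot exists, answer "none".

14:30

Jun → UTC: 12:50–15:40, 16:40–18:40.
Carlos → UTC: 14:00–15:00, 16:10–16:30, 17:10–17:30, 18:50–19:10.
Jun ∩ Carlos: 14:00–15:00, 17:10–17:30.
Windows ≥ 30 min: 14:00–15:00.
Latest start in the last window 14:00–15:00 is 15:00 − 30 min = 14:30.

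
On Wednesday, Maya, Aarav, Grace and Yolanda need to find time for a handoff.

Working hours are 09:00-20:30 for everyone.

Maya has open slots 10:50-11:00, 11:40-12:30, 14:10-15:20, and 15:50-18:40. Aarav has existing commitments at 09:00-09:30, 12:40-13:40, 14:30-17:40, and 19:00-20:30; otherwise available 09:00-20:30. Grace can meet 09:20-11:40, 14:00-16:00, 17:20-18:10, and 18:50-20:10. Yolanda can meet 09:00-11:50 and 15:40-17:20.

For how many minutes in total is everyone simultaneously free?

Aarav free within 09:00–20:30: 09:30–12:40, 13:40–14:30, 17:40–19:00.
Maya ∩ Aarav: 10:50–11:00, 11:40–12:30, 14:10–14:30, 17:40–18:40.
Maya ∩ Aarav ∩ Grace: 10:50–11:00, 14:10–14:30, 17:40–18:10.
Maya ∩ Aarav ∩ Grace ∩ Yolanda: 10:50–11:00.
Total common minutes: 10.

10 minutes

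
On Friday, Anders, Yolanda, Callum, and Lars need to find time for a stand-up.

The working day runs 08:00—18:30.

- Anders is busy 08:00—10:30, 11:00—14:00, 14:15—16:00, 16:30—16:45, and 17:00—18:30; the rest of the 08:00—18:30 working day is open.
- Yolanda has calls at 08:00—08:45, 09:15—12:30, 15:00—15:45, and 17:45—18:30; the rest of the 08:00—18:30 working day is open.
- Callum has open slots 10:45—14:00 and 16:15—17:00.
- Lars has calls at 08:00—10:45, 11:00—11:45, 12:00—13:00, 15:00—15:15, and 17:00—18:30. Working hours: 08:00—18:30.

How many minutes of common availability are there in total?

Anders free within 08:00–18:30: 10:30–11:00, 14:00–14:15, 16:00–16:30, 16:45–17:00.
Yolanda free within 08:00–18:30: 08:45–09:15, 12:30–15:00, 15:45–17:45.
Lars free within 08:00–18:30: 10:45–11:00, 11:45–12:00, 13:00–15:00, 15:15–17:00.
Anders ∩ Yolanda: 14:00–14:15, 16:00–16:30, 16:45–17:00.
Anders ∩ Yolanda ∩ Callum: 16:15–16:30, 16:45–17:00.
Anders ∩ Yolanda ∩ Callum ∩ Lars: 16:15–16:30, 16:45–17:00.
Total common minutes: 15 + 15 = 30.

30 minutes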